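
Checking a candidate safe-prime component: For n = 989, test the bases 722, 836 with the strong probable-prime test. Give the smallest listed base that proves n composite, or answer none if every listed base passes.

n − 1 = 988 = 2^2 · 247, so s = 2 and d = 247.
Base 722: x_0 = 722^247 mod 989 = 675. x_0 is neither 1 nor 988, so continue squaring. x_1 = 675^2 mod 989 = 685. Reached i = s−1 = 1 without hitting −1: 722 is a Miller–Rabin witness and 989 is composite.
Base 836: x_0 = 836^247 mod 989 = 936. x_0 is neither 1 nor 988, so continue squaring. x_1 = 936^2 mod 989 = 831. Reached i = s−1 = 1 without hitting −1: 836 is a Miller–Rabin witness and 989 is composite.
The smallest witness among the given bases is 722.

722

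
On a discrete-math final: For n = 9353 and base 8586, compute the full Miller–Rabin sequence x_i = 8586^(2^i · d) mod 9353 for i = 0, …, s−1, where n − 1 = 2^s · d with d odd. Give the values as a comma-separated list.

6823, 3448, 1041

n − 1 = 9352 = 2^3 · 1169, so s = 3 and d = 1169.
x_0 = 8586^1169 mod 9353 = 6823.
x_1 = 6823^2 mod 9353 = 3448.
x_2 = 3448^2 mod 9353 = 1041.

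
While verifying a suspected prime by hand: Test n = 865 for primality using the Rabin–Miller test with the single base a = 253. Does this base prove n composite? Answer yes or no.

n − 1 = 864 = 2^5 · 27, so s = 5 and d = 27.
Repeated squaring mod 865: 253^1 ≡ 253, 253^2 ≡ 864, 253^4 ≡ 1, 253^8 ≡ 1, 253^16 ≡ 1.
27 = 16 + 8 + 2 + 1, so 253^27 ≡ 1·1·864·253 ≡ 612 (mod 865).
x_0 = 253^27 mod 865 = 612.
x_0 is neither 1 nor 864, so continue squaring.
x_1 = 612^2 mod 865 = 864.
x_1 ≡ −1, so 253 is not a witness.

no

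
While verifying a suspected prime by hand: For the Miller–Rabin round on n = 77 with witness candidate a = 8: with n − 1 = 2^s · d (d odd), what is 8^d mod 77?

29

n − 1 = 76 = 2^2 · 19, so s = 2 and d = 19.
8^19 mod 77 = 29.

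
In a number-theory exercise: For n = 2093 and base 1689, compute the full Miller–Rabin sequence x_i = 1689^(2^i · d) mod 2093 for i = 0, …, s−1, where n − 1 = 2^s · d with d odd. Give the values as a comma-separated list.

n − 1 = 2092 = 2^2 · 523, so s = 2 and d = 523.
x_0 = 1689^523 mod 2093 = 1052.
x_1 = 1052^2 mod 2093 = 1600.

1052, 1600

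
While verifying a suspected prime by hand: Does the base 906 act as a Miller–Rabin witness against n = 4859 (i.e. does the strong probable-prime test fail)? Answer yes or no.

yes

n − 1 = 4858 = 2^1 · 2429, so s = 1 and d = 2429.
x_0 = 906^2429 mod 4859 = 437.
x_0 ∉ {1, 4858} and s = 1, so 906 is a Miller–Rabin witness and 4859 is composite.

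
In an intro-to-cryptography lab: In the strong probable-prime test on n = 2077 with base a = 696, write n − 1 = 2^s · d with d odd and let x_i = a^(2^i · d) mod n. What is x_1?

729

n − 1 = 2076 = 2^2 · 519, so s = 2 and d = 519.
Repeated squaring mod 2077: 696^1 ≡ 696, 696^2 ≡ 475, 696^4 ≡ 1309, 696^8 ≡ 2033, 696^16 ≡ 1936, 696^32 ≡ 1188, 696^64 ≡ 1061, 696^128 ≡ 2064, 696^256 ≡ 169, 696^512 ≡ 1560.
519 = 512 + 4 + 2 + 1, so 696^519 ≡ 1560·1309·475·696 ≡ 2050 (mod 2077).
x_0 = 2050.
x_1 = 2050^2 mod 2077 = 729.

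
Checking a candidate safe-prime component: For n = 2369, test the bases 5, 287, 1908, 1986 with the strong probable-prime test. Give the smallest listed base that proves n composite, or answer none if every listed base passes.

n − 1 = 2368 = 2^6 · 37, so s = 6 and d = 37.
Base 5: x_0 = 5^37 mod 2369 = 2365. x_0 is neither 1 nor 2368, so continue squaring. x_1 = 2365^2 mod 2369 = 16. x_2 = 16^2 mod 2369 = 256. x_3 = 256^2 mod 2369 = 1573. x_4 = 1573^2 mod 2369 = 1093. x_5 = 1093^2 mod 2369 = 673. Reached i = s−1 = 5 without hitting −1: 5 is a Miller–Rabin witness and 2369 is composite.
Base 287: x_0 = 287^37 mod 2369 = 1712. x_0 is neither 1 nor 2368, so continue squaring. x_1 = 1712^2 mod 2369 = 491. x_2 = 491^2 mod 2369 = 1812. x_3 = 1812^2 mod 2369 = 2279. x_4 = 2279^2 mod 2369 = 993. x_5 = 993^2 mod 2369 = 545. Reached i = s−1 = 5 without hitting −1: 287 is a Miller–Rabin witness and 2369 is composite.
Base 1908: x_0 = 1908^37 mod 2369 = 1517. x_0 is neither 1 nor 2368, so continue squaring. x_1 = 1517^2 mod 2369 = 990. x_2 = 990^2 mod 2369 = 1703. x_3 = 1703^2 mod 2369 = 553. x_4 = 553^2 mod 2369 = 208. x_5 = 208^2 mod 2369 = 622. Reached i = s−1 = 5 without hitting −1: 1908 is a Miller–Rabin witness and 2369 is composite.
Base 1986: x_0 = 1986^37 mod 2369 = 945. x_0 is neither 1 nor 2368, so continue squaring. x_1 = 945^2 mod 2369 = 2281. x_2 = 2281^2 mod 2369 = 637. x_3 = 637^2 mod 2369 = 670. x_4 = 670^2 mod 2369 = 1159. x_5 = 1159^2 mod 2369 = 58. Reached i = s−1 = 5 without hitting −1: 1986 is a Miller–Rabin witness and 2369 is composite.
The smallest witness among the given bases is 5.

5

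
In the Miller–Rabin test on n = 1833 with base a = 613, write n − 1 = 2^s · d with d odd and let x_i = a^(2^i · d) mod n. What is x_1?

n − 1 = 1832 = 2^3 · 229, so s = 3 and d = 229.
x_0 = 613^229 mod 1833 = 964.
x_1 = 964^2 mod 1833 = 1798.

1798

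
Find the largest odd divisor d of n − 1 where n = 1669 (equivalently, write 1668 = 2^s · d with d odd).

Halving: 1668 → 834 → 417; 417 is odd.
So 1668 = 2^2 · 417.

417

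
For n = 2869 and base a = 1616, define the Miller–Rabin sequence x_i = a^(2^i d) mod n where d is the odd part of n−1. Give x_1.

n − 1 = 2868 = 2^2 · 717, so s = 2 and d = 717.
Repeated squaring mod 2869: 1616^1 ≡ 1616, 1616^2 ≡ 666, 1616^4 ≡ 1730, 1616^8 ≡ 533, 1616^16 ≡ 58, 1616^32 ≡ 495, 1616^64 ≡ 1160, 1616^128 ≡ 39, 1616^256 ≡ 1521, 1616^512 ≡ 1027.
717 = 512 + 128 + 64 + 8 + 4 + 1, so 1616^717 ≡ 1027·39·1160·533·1730·1616 ≡ 362 (mod 2869).
x_0 = 362.
x_1 = 362^2 mod 2869 = 1939.

1939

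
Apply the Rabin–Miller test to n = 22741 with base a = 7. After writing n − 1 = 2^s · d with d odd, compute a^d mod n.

n − 1 = 22740 = 2^2 · 5685, so s = 2 and d = 5685.
Repeated squaring mod 22741: 7^1 ≡ 7, 7^2 ≡ 49, 7^4 ≡ 2401, 7^8 ≡ 11328, 7^16 ≡ 18862, 7^32 ≡ 14840, 7^64 ≡ 1756, 7^128 ≡ 13501, 7^256 ≡ 7886, 7^512 ≡ 15102, 7^1024 ≡ 915, 7^2048 ≡ 18549, 7^4096 ≡ 16812.
5685 = 4096 + 1024 + 512 + 32 + 16 + 4 + 1, so 7^5685 ≡ 16812·915·15102·14840·18862·2401·7 ≡ 15412 (mod 22741).

15412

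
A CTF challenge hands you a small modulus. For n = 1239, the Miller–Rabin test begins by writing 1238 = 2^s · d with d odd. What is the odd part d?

Halving: 1238 → 619; 619 is odd.
So 1238 = 2^1 · 619.

619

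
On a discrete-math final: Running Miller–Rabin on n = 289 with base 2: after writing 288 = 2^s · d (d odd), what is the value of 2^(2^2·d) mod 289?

n − 1 = 288 = 2^5 · 9, so s = 5 and d = 9.
Repeated squaring mod 289: 2^1 ≡ 2, 2^2 ≡ 4, 2^4 ≡ 16, 2^8 ≡ 256.
9 = 8 + 1, so 2^9 ≡ 256·2 ≡ 223 (mod 289).
x_0 = 223.
x_1 = 223^2 mod 289 = 21.
x_2 = 21^2 mod 289 = 152.

152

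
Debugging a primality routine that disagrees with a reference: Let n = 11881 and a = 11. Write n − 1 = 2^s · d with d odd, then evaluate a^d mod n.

10497

n − 1 = 11880 = 2^3 · 1485, so s = 3 and d = 1485.
11^1485 mod 11881 = 10497.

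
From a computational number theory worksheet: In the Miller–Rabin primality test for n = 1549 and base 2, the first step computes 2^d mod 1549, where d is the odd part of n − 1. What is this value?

n − 1 = 1548 = 2^2 · 387, so s = 2 and d = 387.
2^387 mod 1549 = 88.

88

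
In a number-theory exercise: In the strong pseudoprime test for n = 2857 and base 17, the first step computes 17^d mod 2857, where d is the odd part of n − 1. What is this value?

2856

n − 1 = 2856 = 2^3 · 357, so s = 3 and d = 357.
Repeated squaring mod 2857: 17^1 ≡ 17, 17^2 ≡ 289, 17^4 ≡ 668, 17^8 ≡ 532, 17^16 ≡ 181, 17^32 ≡ 1334, 17^64 ≡ 2502, 17^128 ≡ 317, 17^256 ≡ 494.
357 = 256 + 64 + 32 + 4 + 1, so 17^357 ≡ 494·2502·1334·668·17 ≡ 2856 (mod 2857).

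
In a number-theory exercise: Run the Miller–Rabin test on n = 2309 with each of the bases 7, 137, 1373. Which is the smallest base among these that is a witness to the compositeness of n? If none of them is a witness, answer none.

none

n − 1 = 2308 = 2^2 · 577, so s = 2 and d = 577.
Base 7: x_0 = 7^577 mod 2309 = 688. x_0 is neither 1 nor 2308, so continue squaring. x_1 = 688^2 mod 2309 = 2308. x_1 ≡ −1, so 7 is not a witness.
Base 137: x_0 = 137^577 mod 2309 = 688. x_0 is neither 1 nor 2308, so continue squaring. x_1 = 688^2 mod 2309 = 2308. x_1 ≡ −1, so 137 is not a witness.
Base 1373: x_0 = 1373^577 mod 2309 = 2308. x_0 = 2308 ≡ −1, so 1373 is not a witness.
No listed base is a witness for 2309.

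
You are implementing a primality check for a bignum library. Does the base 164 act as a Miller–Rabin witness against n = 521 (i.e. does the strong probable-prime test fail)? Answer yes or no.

n − 1 = 520 = 2^3 · 65, so s = 3 and d = 65.
x_0 = 164^65 mod 521 = 43.
x_0 is neither 1 nor 520, so continue squaring.
x_1 = 43^2 mod 521 = 286.
x_2 = 286^2 mod 521 = 520.
x_2 ≡ −1, so 164 is not a witness.

no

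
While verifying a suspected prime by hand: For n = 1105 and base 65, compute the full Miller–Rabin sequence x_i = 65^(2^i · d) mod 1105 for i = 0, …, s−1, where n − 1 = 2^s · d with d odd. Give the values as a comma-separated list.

n − 1 = 1104 = 2^4 · 69, so s = 4 and d = 69.
x_0 = 65^69 mod 1105 = 845.
x_1 = 845^2 mod 1105 = 195.
x_2 = 195^2 mod 1105 = 455.
x_3 = 455^2 mod 1105 = 390.

845, 195, 455, 390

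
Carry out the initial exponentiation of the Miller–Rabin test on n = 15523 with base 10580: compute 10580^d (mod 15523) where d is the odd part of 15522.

n − 1 = 15522 = 2^1 · 7761, so s = 1 and d = 7761.
Repeated squaring mod 15523: 10580^1 ≡ 10580, 10580^2 ≡ 47, 10580^4 ≡ 2209, 10580^8 ≡ 5459, 10580^16 ≡ 12044, 10580^32 ≡ 11024, 10580^64 ≡ 14532, 10580^128 ≡ 4132, 10580^256 ≡ 13647, 10580^512 ≡ 11178, 10580^1024 ≡ 3057, 10580^2048 ≡ 403, 10580^4096 ≡ 7179.
7761 = 4096 + 2048 + 1024 + 512 + 64 + 16 + 1, so 10580^7761 ≡ 7179·403·3057·11178·14532·12044·10580 ≡ 5407 (mod 15523).

5407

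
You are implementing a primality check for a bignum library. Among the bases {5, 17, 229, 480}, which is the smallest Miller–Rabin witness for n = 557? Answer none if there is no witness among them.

n − 1 = 556 = 2^2 · 139, so s = 2 and d = 139.
Base 5: x_0 = 5^139 mod 557 = 118. x_0 is neither 1 nor 556, so continue squaring. x_1 = 118^2 mod 557 = 556. x_1 ≡ −1, so 5 is not a witness.
Base 17: x_0 = 17^139 mod 557 = 556. x_0 = 556 ≡ −1, so 17 is not a witness.
Base 229: x_0 = 229^139 mod 557 = 1. x_0 = 1, so 229 is not a witness.
Base 480: x_0 = 480^139 mod 557 = 118. x_0 is neither 1 nor 556, so continue squaring. x_1 = 118^2 mod 557 = 556. x_1 ≡ −1, so 480 is not a witness.
No listed base is a witness for 557.

none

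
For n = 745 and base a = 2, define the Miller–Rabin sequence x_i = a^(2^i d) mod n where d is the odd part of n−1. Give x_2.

741

n − 1 = 744 = 2^3 · 93, so s = 3 and d = 93.
Repeated squaring mod 745: 2^1 ≡ 2, 2^2 ≡ 4, 2^4 ≡ 16, 2^8 ≡ 256, 2^16 ≡ 721, 2^32 ≡ 576, 2^64 ≡ 251.
93 = 64 + 16 + 8 + 4 + 1, so 2^93 ≡ 251·721·256·16·2 ≡ 192 (mod 745).
x_0 = 192.
x_1 = 192^2 mod 745 = 359.
x_2 = 359^2 mod 745 = 741.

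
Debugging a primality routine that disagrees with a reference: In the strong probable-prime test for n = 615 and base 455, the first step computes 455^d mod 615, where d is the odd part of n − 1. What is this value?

230

n − 1 = 614 = 2^1 · 307, so s = 1 and d = 307.
Repeated squaring mod 615: 455^1 ≡ 455, 455^2 ≡ 385, 455^4 ≡ 10, 455^8 ≡ 100, 455^16 ≡ 160, 455^32 ≡ 385, 455^64 ≡ 10, 455^128 ≡ 100, 455^256 ≡ 160.
307 = 256 + 32 + 16 + 2 + 1, so 455^307 ≡ 160·385·160·385·455 ≡ 230 (mod 615).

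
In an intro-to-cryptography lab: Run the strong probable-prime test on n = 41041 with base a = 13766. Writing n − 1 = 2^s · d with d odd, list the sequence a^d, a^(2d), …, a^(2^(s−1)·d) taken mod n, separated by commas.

27182, 1, 1, 1

n − 1 = 41040 = 2^4 · 2565, so s = 4 and d = 2565.
x_0 = 13766^2565 mod 41041 = 27182.
x_1 = 27182^2 mod 41041 = 1.
x_2 = 1^2 mod 41041 = 1.
x_3 = 1^2 mod 41041 = 1.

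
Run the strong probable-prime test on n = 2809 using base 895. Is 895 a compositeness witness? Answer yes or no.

no

n − 1 = 2808 = 2^3 · 351, so s = 3 and d = 351.
Repeated squaring mod 2809: 895^1 ≡ 895, 895^2 ≡ 460, 895^4 ≡ 925, 895^8 ≡ 1689, 895^16 ≡ 1586, 895^32 ≡ 1341, 895^64 ≡ 521, 895^128 ≡ 1777, 895^256 ≡ 413.
351 = 256 + 64 + 16 + 8 + 4 + 2 + 1, so 895^351 ≡ 413·521·1586·1689·925·460·895 ≡ 1 (mod 2809).
x_0 = 895^351 mod 2809 = 1.
x_0 = 1, so 895 is not a witness.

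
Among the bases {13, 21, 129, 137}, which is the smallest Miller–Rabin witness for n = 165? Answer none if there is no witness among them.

n − 1 = 164 = 2^2 · 41, so s = 2 and d = 41.
Base 13: x_0 = 13^41 mod 165 = 13. x_0 is neither 1 nor 164, so continue squaring. x_1 = 13^2 mod 165 = 4. Reached i = s−1 = 1 without hitting −1: 13 is a Miller–Rabin witness and 165 is composite.
Base 21: x_0 = 21^41 mod 165 = 21. x_0 is neither 1 nor 164, so continue squaring. x_1 = 21^2 mod 165 = 111. Reached i = s−1 = 1 without hitting −1: 21 is a Miller–Rabin witness and 165 is composite.
Base 129: x_0 = 129^41 mod 165 = 129. x_0 is neither 1 nor 164, so continue squaring. x_1 = 129^2 mod 165 = 141. Reached i = s−1 = 1 without hitting −1: 129 is a Miller–Rabin witness and 165 is composite.
Base 137: x_0 = 137^41 mod 165 = 137. x_0 is neither 1 nor 164, so continue squaring. x_1 = 137^2 mod 165 = 124. Reached i = s−1 = 1 without hitting −1: 137 is a Miller–Rabin witness and 165 is composite.
The smallest witness among the given bases is 13.

13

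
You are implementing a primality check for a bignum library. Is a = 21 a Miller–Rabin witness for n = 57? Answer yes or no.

n − 1 = 56 = 2^3 · 7, so s = 3 and d = 7.
x_0 = 21^7 mod 57 = 33.
x_0 is neither 1 nor 56, so continue squaring.
x_1 = 33^2 mod 57 = 6.
x_2 = 6^2 mod 57 = 36.
Reached i = s−1 = 2 without hitting −1: 21 is a Miller–Rabin witness and 57 is composite.

yes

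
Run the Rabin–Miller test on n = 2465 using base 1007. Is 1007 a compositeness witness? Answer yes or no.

n − 1 = 2464 = 2^5 · 77, so s = 5 and d = 77.
x_0 = 1007^77 mod 2465 = 1177.
x_0 is neither 1 nor 2464, so continue squaring.
x_1 = 1177^2 mod 2465 = 2464.
x_1 ≡ −1, so 1007 is not a witness.

no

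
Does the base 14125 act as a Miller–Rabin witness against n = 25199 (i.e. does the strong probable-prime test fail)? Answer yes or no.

n − 1 = 25198 = 2^1 · 12599, so s = 1 and d = 12599.
x_0 = 14125^12599 mod 25199 = 339.
x_0 ∉ {1, 25198} and s = 1, so 14125 is a Miller–Rabin witness and 25199 is composite.

yes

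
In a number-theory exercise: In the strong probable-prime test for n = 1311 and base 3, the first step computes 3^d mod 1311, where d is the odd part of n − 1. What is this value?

591

n − 1 = 1310 = 2^1 · 655, so s = 1 and d = 655.
Repeated squaring mod 1311: 3^1 ≡ 3, 3^2 ≡ 9, 3^4 ≡ 81, 3^8 ≡ 6, 3^16 ≡ 36, 3^32 ≡ 1296, 3^64 ≡ 225, 3^128 ≡ 807, 3^256 ≡ 993, 3^512 ≡ 177.
655 = 512 + 128 + 8 + 4 + 2 + 1, so 3^655 ≡ 177·807·6·81·9·3 ≡ 591 (mod 1311).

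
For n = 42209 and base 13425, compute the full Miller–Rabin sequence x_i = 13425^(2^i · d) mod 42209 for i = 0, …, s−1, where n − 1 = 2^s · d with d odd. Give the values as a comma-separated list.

n − 1 = 42208 = 2^5 · 1319, so s = 5 and d = 1319.
x_0 = 13425^1319 mod 42209 = 14773.
x_1 = 14773^2 mod 42209 = 20999.
x_2 = 20999^2 mod 42209 = 578.
x_3 = 578^2 mod 42209 = 38621.
x_4 = 38621^2 mod 42209 = 42208.

14773, 20999, 578, 38621, 42208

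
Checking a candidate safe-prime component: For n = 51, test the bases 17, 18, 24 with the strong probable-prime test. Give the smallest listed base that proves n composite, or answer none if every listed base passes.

n − 1 = 50 = 2^1 · 25, so s = 1 and d = 25.
Base 17: x_0 = 17^25 mod 51 = 17. x_0 ∉ {1, 50} and s = 1, so 17 is a Miller–Rabin witness and 51 is composite.
Base 18: x_0 = 18^25 mod 51 = 18. x_0 ∉ {1, 50} and s = 1, so 18 is a Miller–Rabin witness and 51 is composite.
Base 24: x_0 = 24^25 mod 51 = 27. x_0 ∉ {1, 50} and s = 1, so 24 is a Miller–Rabin witness and 51 is composite.
The smallest witness among the given bases is 17.

17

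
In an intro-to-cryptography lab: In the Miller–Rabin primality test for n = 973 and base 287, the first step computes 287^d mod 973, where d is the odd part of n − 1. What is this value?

112

n − 1 = 972 = 2^2 · 243, so s = 2 and d = 243.
287^243 mod 973 = 112.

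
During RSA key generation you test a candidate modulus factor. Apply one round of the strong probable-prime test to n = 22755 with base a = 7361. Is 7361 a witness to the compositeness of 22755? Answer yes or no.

n − 1 = 22754 = 2^1 · 11377, so s = 1 and d = 11377.
x_0 = 7361^11377 mod 22755 = 15686.
x_0 ∉ {1, 22754} and s = 1, so 7361 is a Miller–Rabin witness and 22755 is composite.

yes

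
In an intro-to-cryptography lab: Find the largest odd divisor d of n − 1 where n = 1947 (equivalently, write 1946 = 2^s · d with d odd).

Halving: 1946 → 973; 973 is odd.
So 1946 = 2^1 · 973.

973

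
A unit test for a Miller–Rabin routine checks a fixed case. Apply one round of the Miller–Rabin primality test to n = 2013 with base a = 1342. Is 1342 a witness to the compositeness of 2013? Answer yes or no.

n − 1 = 2012 = 2^2 · 503, so s = 2 and d = 503.
By repeated squaring, 1342^503 ≡ 1342 (mod 2013).
x_0 = 1342^503 mod 2013 = 1342.
x_0 is neither 1 nor 2012, so continue squaring.
x_1 = 1342^2 mod 2013 = 1342.
Reached i = s−1 = 1 without hitting −1: 1342 is a Miller–Rabin witness and 2013 is composite.

yes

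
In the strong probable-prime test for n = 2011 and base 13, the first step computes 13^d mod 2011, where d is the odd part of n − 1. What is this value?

n − 1 = 2010 = 2^1 · 1005, so s = 1 and d = 1005.
By repeated squaring, 13^1005 ≡ 1 (mod 2011).

1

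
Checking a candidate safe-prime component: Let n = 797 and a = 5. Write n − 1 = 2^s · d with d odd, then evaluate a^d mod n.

n − 1 = 796 = 2^2 · 199, so s = 2 and d = 199.
5^199 mod 797 = 582.

582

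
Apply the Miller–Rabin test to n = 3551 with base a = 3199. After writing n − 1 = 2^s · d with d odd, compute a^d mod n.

2041

n − 1 = 3550 = 2^1 · 1775, so s = 1 and d = 1775.
Repeated squaring mod 3551: 3199^1 ≡ 3199, 3199^2 ≡ 3170, 3199^4 ≡ 3121, 3199^8 ≡ 248, 3199^16 ≡ 1137, 3199^32 ≡ 205, 3199^64 ≡ 2964, 3199^128 ≡ 122, 3199^256 ≡ 680, 3199^512 ≡ 770, 3199^1024 ≡ 3434.
1775 = 1024 + 512 + 128 + 64 + 32 + 8 + 4 + 2 + 1, so 3199^1775 ≡ 3434·770·122·2964·205·248·3121·3170·3199 ≡ 2041 (mod 3551).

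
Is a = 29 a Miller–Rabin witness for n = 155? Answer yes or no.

yes

n − 1 = 154 = 2^1 · 77, so s = 1 and d = 77.
x_0 = 29^77 mod 155 = 89.
x_0 ∉ {1, 154} and s = 1, so 29 is a Miller–Rabin witness and 155 is composite.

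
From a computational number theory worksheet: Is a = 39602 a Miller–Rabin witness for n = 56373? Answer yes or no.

n − 1 = 56372 = 2^2 · 14093, so s = 2 and d = 14093.
By repeated squaring, 39602^14093 ≡ 11093 (mod 56373).
x_0 = 39602^14093 mod 56373 = 11093.
x_0 is neither 1 nor 56372, so continue squaring.
x_1 = 11093^2 mod 56373 = 48763.
Reached i = s−1 = 1 without hitting −1: 39602 is a Miller–Rabin witness and 56373 is composite.

yes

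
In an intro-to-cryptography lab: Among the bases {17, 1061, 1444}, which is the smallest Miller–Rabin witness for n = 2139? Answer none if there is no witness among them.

n − 1 = 2138 = 2^1 · 1069, so s = 1 and d = 1069.
Base 17: x_0 = 17^1069 mod 2139 = 1574. x_0 ∉ {1, 2138} and s = 1, so 17 is a Miller–Rabin witness and 2139 is composite.
Base 1061: x_0 = 1061^1069 mod 2139 = 1688. x_0 ∉ {1, 2138} and s = 1, so 1061 is a Miller–Rabin witness and 2139 is composite.
Base 1444: x_0 = 1444^1069 mod 2139 = 1405. x_0 ∉ {1, 2138} and s = 1, so 1444 is a Miller–Rabin witness and 2139 is composite.
The smallest witness among the given bases is 17.

17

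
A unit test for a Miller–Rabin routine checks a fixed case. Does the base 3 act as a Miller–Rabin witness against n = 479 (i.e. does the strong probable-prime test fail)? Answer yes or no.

no

n − 1 = 478 = 2^1 · 239, so s = 1 and d = 239.
Repeated squaring mod 479: 3^1 ≡ 3, 3^2 ≡ 9, 3^4 ≡ 81, 3^8 ≡ 334, 3^16 ≡ 428, 3^32 ≡ 206, 3^64 ≡ 284, 3^128 ≡ 184.
239 = 128 + 64 + 32 + 8 + 4 + 2 + 1, so 3^239 ≡ 184·284·206·334·81·9·3 ≡ 1 (mod 479).
x_0 = 3^239 mod 479 = 1.
x_0 = 1, so 3 is not a witness.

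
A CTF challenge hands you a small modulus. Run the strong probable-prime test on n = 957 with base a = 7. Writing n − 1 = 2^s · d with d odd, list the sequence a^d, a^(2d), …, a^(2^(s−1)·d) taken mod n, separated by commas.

877, 658

n − 1 = 956 = 2^2 · 239, so s = 2 and d = 239.
x_0 = 7^239 mod 957 = 877.
x_1 = 877^2 mod 957 = 658.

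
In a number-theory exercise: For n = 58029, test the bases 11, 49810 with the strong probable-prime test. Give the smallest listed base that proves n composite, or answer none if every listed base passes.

11

n − 1 = 58028 = 2^2 · 14507, so s = 2 and d = 14507.
Base 11: x_0 = 11^14507 mod 58029 = 34565. x_0 is neither 1 nor 58028, so continue squaring. x_1 = 34565^2 mod 58029 = 38173. Reached i = s−1 = 1 without hitting −1: 11 is a Miller–Rabin witness and 58029 is composite.
Base 49810: x_0 = 49810^14507 mod 58029 = 36262. x_0 is neither 1 nor 58028, so continue squaring. x_1 = 36262^2 mod 58029 = 53533. Reached i = s−1 = 1 without hitting −1: 49810 is a Miller–Rabin witness and 58029 is composite.
The smallest witness among the given bases is 11.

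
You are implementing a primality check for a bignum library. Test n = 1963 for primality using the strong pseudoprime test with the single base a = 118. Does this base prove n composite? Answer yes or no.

no

n − 1 = 1962 = 2^1 · 981, so s = 1 and d = 981.
x_0 = 118^981 mod 1963 = 1.
x_0 = 1, so 118 is not a witness.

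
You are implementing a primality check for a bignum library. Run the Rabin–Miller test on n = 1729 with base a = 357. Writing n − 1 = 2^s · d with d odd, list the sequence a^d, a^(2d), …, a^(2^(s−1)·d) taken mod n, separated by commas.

n − 1 = 1728 = 2^6 · 27, so s = 6 and d = 27.
x_0 = 357^27 mod 1729 = 1386.
x_1 = 1386^2 mod 1729 = 77.
x_2 = 77^2 mod 1729 = 742.
x_3 = 742^2 mod 1729 = 742.
x_4 = 742^2 mod 1729 = 742.
x_5 = 742^2 mod 1729 = 742.

1386, 77, 742, 742, 742, 742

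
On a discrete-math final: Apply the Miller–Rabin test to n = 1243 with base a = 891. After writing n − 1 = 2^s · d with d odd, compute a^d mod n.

n − 1 = 1242 = 2^1 · 621, so s = 1 and d = 621.
By repeated squaring, 891^621 ≡ 1155 (mod 1243).

1155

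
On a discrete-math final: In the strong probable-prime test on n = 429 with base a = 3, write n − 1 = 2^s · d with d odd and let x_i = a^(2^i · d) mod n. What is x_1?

81

n − 1 = 428 = 2^2 · 107, so s = 2 and d = 107.
x_0 = 3^107 mod 429 = 9.
x_1 = 9^2 mod 429 = 81.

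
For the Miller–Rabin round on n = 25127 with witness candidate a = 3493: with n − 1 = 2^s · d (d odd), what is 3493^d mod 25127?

n − 1 = 25126 = 2^1 · 12563, so s = 1 and d = 12563.
3493^12563 mod 25127 = 1.

1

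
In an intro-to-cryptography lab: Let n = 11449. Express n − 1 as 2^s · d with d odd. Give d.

1431

Halving: 11448 → 5724 → 2862 → 1431; 1431 is odd.
So 11448 = 2^3 · 1431.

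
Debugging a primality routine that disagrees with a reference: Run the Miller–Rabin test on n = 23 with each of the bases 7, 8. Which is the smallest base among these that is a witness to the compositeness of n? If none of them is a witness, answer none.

none

n − 1 = 22 = 2^1 · 11, so s = 1 and d = 11.
Base 7: x_0 = 7^11 mod 23 = 22. x_0 = 22 ≡ −1, so 7 is not a witness.
Base 8: x_0 = 8^11 mod 23 = 1. x_0 = 1, so 8 is not a witness.
No listed base is a witness for 23.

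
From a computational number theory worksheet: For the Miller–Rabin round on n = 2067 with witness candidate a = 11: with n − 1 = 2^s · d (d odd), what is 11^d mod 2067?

n − 1 = 2066 = 2^1 · 1033, so s = 1 and d = 1033.
Repeated squaring mod 2067: 11^1 ≡ 11, 11^2 ≡ 121, 11^4 ≡ 172, 11^8 ≡ 646, 11^16 ≡ 1849, 11^32 ≡ 2050, 11^64 ≡ 289, 11^128 ≡ 841, 11^256 ≡ 367, 11^512 ≡ 334, 11^1024 ≡ 2005.
1033 = 1024 + 8 + 1, so 11^1033 ≡ 2005·646·11 ≡ 1766 (mod 2067).

1766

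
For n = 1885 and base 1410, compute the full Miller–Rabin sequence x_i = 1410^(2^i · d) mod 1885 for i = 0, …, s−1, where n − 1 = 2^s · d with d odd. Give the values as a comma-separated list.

n − 1 = 1884 = 2^2 · 471, so s = 2 and d = 471.
x_0 = 1410^471 mod 1885 = 60.
x_1 = 60^2 mod 1885 = 1715.

60, 1715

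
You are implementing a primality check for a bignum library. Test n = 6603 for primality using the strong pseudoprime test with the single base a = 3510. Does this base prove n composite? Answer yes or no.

n − 1 = 6602 = 2^1 · 3301, so s = 1 and d = 3301.
x_0 = 3510^3301 mod 6603 = 6300.
x_0 ∉ {1, 6602} and s = 1, so 3510 is a Miller–Rabin witness and 6603 is composite.

yes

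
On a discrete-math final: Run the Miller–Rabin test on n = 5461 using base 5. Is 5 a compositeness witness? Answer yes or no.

no

n − 1 = 5460 = 2^2 · 1365, so s = 2 and d = 1365.
x_0 = 5^1365 mod 5461 = 5460.
x_0 = 5460 ≡ −1, so 5 is not a witness.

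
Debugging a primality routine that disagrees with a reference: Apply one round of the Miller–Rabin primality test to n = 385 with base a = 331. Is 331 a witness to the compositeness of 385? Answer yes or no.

n − 1 = 384 = 2^7 · 3, so s = 7 and d = 3.
x_0 = 331^3 mod 385 = 1.
x_0 = 1, so 331 is not a witness.

no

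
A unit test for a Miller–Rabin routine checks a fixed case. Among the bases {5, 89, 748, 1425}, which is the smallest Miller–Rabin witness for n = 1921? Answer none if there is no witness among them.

n − 1 = 1920 = 2^7 · 15, so s = 7 and d = 15.
Base 5: x_0 = 5^15 mod 1921 = 1588. x_0 is neither 1 nor 1920, so continue squaring. x_1 = 1588^2 mod 1921 = 1392. x_2 = 1392^2 mod 1921 = 1296. x_3 = 1296^2 mod 1921 = 662. x_4 = 662^2 mod 1921 = 256. x_5 = 256^2 mod 1921 = 222. x_6 = 222^2 mod 1921 = 1259. Reached i = s−1 = 6 without hitting −1: 5 is a Miller–Rabin witness and 1921 is composite.
Base 89: x_0 = 89^15 mod 1921 = 319. x_0 is neither 1 nor 1920, so continue squaring. x_1 = 319^2 mod 1921 = 1869. x_2 = 1869^2 mod 1921 = 783. x_3 = 783^2 mod 1921 = 290. x_4 = 290^2 mod 1921 = 1497. x_5 = 1497^2 mod 1921 = 1123. x_6 = 1123^2 mod 1921 = 953. Reached i = s−1 = 6 without hitting −1: 89 is a Miller–Rabin witness and 1921 is composite.
Base 748: x_0 = 748^15 mod 1921 = 255. x_0 is neither 1 nor 1920, so continue squaring. x_1 = 255^2 mod 1921 = 1632. x_2 = 1632^2 mod 1921 = 918. x_3 = 918^2 mod 1921 = 1326. x_4 = 1326^2 mod 1921 = 561. x_5 = 561^2 mod 1921 = 1598. x_6 = 1598^2 mod 1921 = 595. Reached i = s−1 = 6 without hitting −1: 748 is a Miller–Rabin witness and 1921 is composite.
Base 1425: x_0 = 1425^15 mod 1921 = 1677. x_0 is neither 1 nor 1920, so continue squaring. x_1 = 1677^2 mod 1921 = 1906. x_2 = 1906^2 mod 1921 = 225. x_3 = 225^2 mod 1921 = 679. x_4 = 679^2 mod 1921 = 1. x_4 = 1 but x_3 ≠ ±1, a nontrivial square root of 1 — 1425 is a witness and 1921 is composite.
The smallest witness among the given bases is 5.

5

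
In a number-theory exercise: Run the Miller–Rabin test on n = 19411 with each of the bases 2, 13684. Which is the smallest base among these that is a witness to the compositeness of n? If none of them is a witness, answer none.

n − 1 = 19410 = 2^1 · 9705, so s = 1 and d = 9705.
Base 2: x_0 = 2^9705 mod 19411 = 2374. x_0 ∉ {1, 19410} and s = 1, so 2 is a Miller–Rabin witness and 19411 is composite.
Base 13684: x_0 = 13684^9705 mod 19411 = 5291. x_0 ∉ {1, 19410} and s = 1, so 13684 is a Miller–Rabin witness and 19411 is composite.
The smallest witness among the given bases is 2.

2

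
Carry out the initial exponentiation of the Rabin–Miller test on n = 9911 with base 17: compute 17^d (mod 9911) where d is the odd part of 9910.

7820

n − 1 = 9910 = 2^1 · 4955, so s = 1 and d = 4955.
By repeated squaring, 17^4955 ≡ 7820 (mod 9911).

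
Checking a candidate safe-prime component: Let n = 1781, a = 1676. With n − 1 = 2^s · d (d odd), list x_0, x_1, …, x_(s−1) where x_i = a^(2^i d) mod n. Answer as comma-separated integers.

n − 1 = 1780 = 2^2 · 445, so s = 2 and d = 445.
x_0 = 1676^445 mod 1781 = 1208.
x_1 = 1208^2 mod 1781 = 625.

1208, 625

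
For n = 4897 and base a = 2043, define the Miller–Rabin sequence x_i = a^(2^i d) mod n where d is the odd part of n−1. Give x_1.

n − 1 = 4896 = 2^5 · 153, so s = 5 and d = 153.
x_0 = 2043^153 mod 4897 = 327.
x_1 = 327^2 mod 4897 = 4092.

4092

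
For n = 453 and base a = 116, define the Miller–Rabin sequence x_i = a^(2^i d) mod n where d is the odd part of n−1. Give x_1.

418

n − 1 = 452 = 2^2 · 113, so s = 2 and d = 113.
x_0 = 116^113 mod 453 = 95.
x_1 = 95^2 mod 453 = 418.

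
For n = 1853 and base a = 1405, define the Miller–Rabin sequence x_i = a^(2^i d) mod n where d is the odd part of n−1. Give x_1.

n − 1 = 1852 = 2^2 · 463, so s = 2 and d = 463.
x_0 = 1405^463 mod 1853 = 898.
x_1 = 898^2 mod 1853 = 349.

349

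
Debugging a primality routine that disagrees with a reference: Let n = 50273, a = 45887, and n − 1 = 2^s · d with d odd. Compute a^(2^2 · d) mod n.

n − 1 = 50272 = 2^5 · 1571, so s = 5 and d = 1571.
x_0 = 45887^1571 mod 50273 = 31226.
x_1 = 31226^2 mod 50273 = 18241.
x_2 = 18241^2 mod 50273 = 27367.

27367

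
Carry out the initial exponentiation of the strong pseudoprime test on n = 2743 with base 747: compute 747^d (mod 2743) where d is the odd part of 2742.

320

n − 1 = 2742 = 2^1 · 1371, so s = 1 and d = 1371.
By repeated squaring, 747^1371 ≡ 320 (mod 2743).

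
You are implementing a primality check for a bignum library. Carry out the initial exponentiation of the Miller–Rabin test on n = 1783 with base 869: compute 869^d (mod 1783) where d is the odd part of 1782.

1

n − 1 = 1782 = 2^1 · 891, so s = 1 and d = 891.
869^891 mod 1783 = 1.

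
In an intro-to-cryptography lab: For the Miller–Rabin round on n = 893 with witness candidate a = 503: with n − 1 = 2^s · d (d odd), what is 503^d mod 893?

n − 1 = 892 = 2^2 · 223, so s = 2 and d = 223.
Repeated squaring mod 893: 503^1 ≡ 503, 503^2 ≡ 290, 503^4 ≡ 158, 503^8 ≡ 853, 503^16 ≡ 707, 503^32 ≡ 662, 503^64 ≡ 674, 503^128 ≡ 632.
223 = 128 + 64 + 16 + 8 + 4 + 2 + 1, so 503^223 ≡ 632·674·707·853·158·290·503 ≡ 327 (mod 893).

327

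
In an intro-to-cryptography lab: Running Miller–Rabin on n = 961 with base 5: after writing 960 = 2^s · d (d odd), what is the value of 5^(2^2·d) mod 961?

n − 1 = 960 = 2^6 · 15, so s = 6 and d = 15.
Repeated squaring mod 961: 5^1 ≡ 5, 5^2 ≡ 25, 5^4 ≡ 625, 5^8 ≡ 459.
15 = 8 + 4 + 2 + 1, so 5^15 ≡ 459·625·25·5 ≡ 621 (mod 961).
x_0 = 621.
x_1 = 621^2 mod 961 = 280.
x_2 = 280^2 mod 961 = 559.

559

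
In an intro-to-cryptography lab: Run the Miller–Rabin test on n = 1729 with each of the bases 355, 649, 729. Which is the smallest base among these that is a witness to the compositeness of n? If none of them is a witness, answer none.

none

n − 1 = 1728 = 2^6 · 27, so s = 6 and d = 27.
Base 355: x_0 = 355^27 mod 1729 = 1728. x_0 = 1728 ≡ −1, so 355 is not a witness.
Base 649: x_0 = 649^27 mod 1729 = 1728. x_0 = 1728 ≡ −1, so 649 is not a witness.
Base 729: x_0 = 729^27 mod 1729 = 1. x_0 = 1, so 729 is not a witness.
No listed base is a witness for 1729.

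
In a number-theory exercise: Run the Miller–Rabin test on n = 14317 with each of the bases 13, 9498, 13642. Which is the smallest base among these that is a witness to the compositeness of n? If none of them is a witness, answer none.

13

n − 1 = 14316 = 2^2 · 3579, so s = 2 and d = 3579.
Base 13: x_0 = 13^3579 mod 14317 = 11906. x_0 is neither 1 nor 14316, so continue squaring. x_1 = 11906^2 mod 14317 = 219. Reached i = s−1 = 1 without hitting −1: 13 is a Miller–Rabin witness and 14317 is composite.
Base 9498: x_0 = 9498^3579 mod 14317 = 6171. x_0 is neither 1 nor 14316, so continue squaring. x_1 = 6171^2 mod 14317 = 12338. Reached i = s−1 = 1 without hitting −1: 9498 is a Miller–Rabin witness and 14317 is composite.
Base 13642: x_0 = 13642^3579 mod 14317 = 3297. x_0 is neither 1 nor 14316, so continue squaring. x_1 = 3297^2 mod 14317 = 3606. Reached i = s−1 = 1 without hitting −1: 13642 is a Miller–Rabin witness and 14317 is composite.
The smallest witness among the given bases is 13.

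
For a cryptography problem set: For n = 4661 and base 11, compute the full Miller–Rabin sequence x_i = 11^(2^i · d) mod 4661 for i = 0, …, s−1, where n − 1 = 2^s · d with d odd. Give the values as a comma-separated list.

2341, 3606

n − 1 = 4660 = 2^2 · 1165, so s = 2 and d = 1165.
x_0 = 11^1165 mod 4661 = 2341.
x_1 = 2341^2 mod 4661 = 3606.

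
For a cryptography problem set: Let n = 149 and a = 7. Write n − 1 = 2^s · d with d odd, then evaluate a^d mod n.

148

n − 1 = 148 = 2^2 · 37, so s = 2 and d = 37.
By repeated squaring, 7^37 ≡ 148 (mod 149).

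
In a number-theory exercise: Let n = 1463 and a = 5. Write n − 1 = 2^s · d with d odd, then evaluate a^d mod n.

500

n − 1 = 1462 = 2^1 · 731, so s = 1 and d = 731.
By repeated squaring, 5^731 ≡ 500 (mod 1463).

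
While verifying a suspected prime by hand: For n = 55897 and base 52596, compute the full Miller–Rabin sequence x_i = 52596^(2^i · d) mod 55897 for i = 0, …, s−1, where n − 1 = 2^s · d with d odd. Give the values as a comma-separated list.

n − 1 = 55896 = 2^3 · 6987, so s = 3 and d = 6987.
x_0 = 52596^6987 mod 55897 = 43251.
x_1 = 43251^2 mod 55897 = 55896.
x_2 = 55896^2 mod 55897 = 1.

43251, 55896, 1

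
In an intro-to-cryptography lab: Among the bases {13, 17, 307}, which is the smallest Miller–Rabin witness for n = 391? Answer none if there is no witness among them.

n − 1 = 390 = 2^1 · 195, so s = 1 and d = 195.
Base 13: x_0 = 13^195 mod 391 = 140. x_0 ∉ {1, 390} and s = 1, so 13 is a Miller–Rabin witness and 391 is composite.
Base 17: x_0 = 17^195 mod 391 = 51. x_0 ∉ {1, 390} and s = 1, so 17 is a Miller–Rabin witness and 391 is composite.
Base 307: x_0 = 307^195 mod 391 = 188. x_0 ∉ {1, 390} and s = 1, so 307 is a Miller–Rabin witness and 391 is composite.
The smallest witness among the given bases is 13.

13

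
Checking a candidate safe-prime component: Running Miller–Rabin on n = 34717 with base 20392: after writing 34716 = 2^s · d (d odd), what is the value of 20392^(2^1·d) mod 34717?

n − 1 = 34716 = 2^2 · 8679, so s = 2 and d = 8679.
x_0 = 20392^8679 mod 34717 = 5885.
x_1 = 5885^2 mod 34717 = 20376.

20376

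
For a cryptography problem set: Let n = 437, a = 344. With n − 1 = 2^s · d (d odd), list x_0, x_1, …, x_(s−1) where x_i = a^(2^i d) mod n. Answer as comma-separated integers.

344, 346

n − 1 = 436 = 2^2 · 109, so s = 2 and d = 109.
x_0 = 344^109 mod 437 = 344.
x_1 = 344^2 mod 437 = 346.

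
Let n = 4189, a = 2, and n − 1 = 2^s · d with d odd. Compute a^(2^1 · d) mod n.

n − 1 = 4188 = 2^2 · 1047, so s = 2 and d = 1047.
x_0 = 2^1047 mod 4189 = 3843.
x_1 = 3843^2 mod 4189 = 2424.

2424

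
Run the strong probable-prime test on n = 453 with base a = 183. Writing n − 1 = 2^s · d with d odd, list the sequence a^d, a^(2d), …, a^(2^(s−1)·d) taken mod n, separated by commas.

n − 1 = 452 = 2^2 · 113, so s = 2 and d = 113.
x_0 = 183^113 mod 453 = 420.
x_1 = 420^2 mod 453 = 183.

420, 183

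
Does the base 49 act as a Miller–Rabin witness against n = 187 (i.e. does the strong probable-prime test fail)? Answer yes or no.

n − 1 = 186 = 2^1 · 93, so s = 1 and d = 93.
x_0 = 49^93 mod 187 = 70.
x_0 ∉ {1, 186} and s = 1, so 49 is a Miller–Rabin witness and 187 is composite.

yes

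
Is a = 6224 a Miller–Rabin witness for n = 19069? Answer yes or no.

n − 1 = 19068 = 2^2 · 4767, so s = 2 and d = 4767.
Repeated squaring mod 19069: 6224^1 ≡ 6224, 6224^2 ≡ 9037, 6224^4 ≡ 13911, 6224^8 ≡ 3709, 6224^16 ≡ 7932, 6224^32 ≡ 7993, 6224^64 ≡ 6899, 6224^128 ≡ 19046, 6224^256 ≡ 529, 6224^512 ≡ 12875, 6224^1024 ≡ 17877, 6224^2048 ≡ 9758, 6224^4096 ≡ 7047.
4767 = 4096 + 512 + 128 + 16 + 8 + 4 + 2 + 1, so 6224^4767 ≡ 7047·12875·19046·7932·3709·13911·9037·6224 ≡ 11469 (mod 19069).
x_0 = 6224^4767 mod 19069 = 11469.
x_0 is neither 1 nor 19068, so continue squaring.
x_1 = 11469^2 mod 19069 = 19068.
x_1 ≡ −1, so 6224 is not a witness.

no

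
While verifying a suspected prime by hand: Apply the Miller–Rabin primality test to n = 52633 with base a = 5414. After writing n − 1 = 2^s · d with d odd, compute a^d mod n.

n − 1 = 52632 = 2^3 · 6579, so s = 3 and d = 6579.
By repeated squaring, 5414^6579 ≡ 29665 (mod 52633).

29665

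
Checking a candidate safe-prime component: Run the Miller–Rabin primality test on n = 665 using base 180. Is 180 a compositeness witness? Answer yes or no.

n − 1 = 664 = 2^3 · 83, so s = 3 and d = 83.
By repeated squaring, 180^83 ≡ 290 (mod 665).
x_0 = 180^83 mod 665 = 290.
x_0 is neither 1 nor 664, so continue squaring.
x_1 = 290^2 mod 665 = 310.
x_2 = 310^2 mod 665 = 340.
Reached i = s−1 = 2 without hitting −1: 180 is a Miller–Rabin witness and 665 is composite.

yes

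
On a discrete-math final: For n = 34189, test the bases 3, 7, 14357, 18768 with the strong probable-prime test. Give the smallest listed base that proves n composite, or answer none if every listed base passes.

3

n − 1 = 34188 = 2^2 · 8547, so s = 2 and d = 8547.
Base 3: x_0 = 3^8547 mod 34189 = 19001. x_0 is neither 1 nor 34188, so continue squaring. x_1 = 19001^2 mod 34189 = 2161. Reached i = s−1 = 1 without hitting −1: 3 is a Miller–Rabin witness and 34189 is composite.
Base 7: x_0 = 7^8547 mod 34189 = 28983. x_0 is neither 1 nor 34188, so continue squaring. x_1 = 28983^2 mod 34189 = 24748. Reached i = s−1 = 1 without hitting −1: 7 is a Miller–Rabin witness and 34189 is composite.
Base 14357: x_0 = 14357^8547 mod 34189 = 19507. x_0 is neither 1 nor 34188, so continue squaring. x_1 = 19507^2 mod 34189 = 33668. Reached i = s−1 = 1 without hitting −1: 14357 is a Miller–Rabin witness and 34189 is composite.
Base 18768: x_0 = 18768^8547 mod 34189 = 31153. x_0 is neither 1 nor 34188, so continue squaring. x_1 = 31153^2 mod 34189 = 20455. Reached i = s−1 = 1 without hitting −1: 18768 is a Miller–Rabin witness and 34189 is composite.
The smallest witness among the given bases is 3.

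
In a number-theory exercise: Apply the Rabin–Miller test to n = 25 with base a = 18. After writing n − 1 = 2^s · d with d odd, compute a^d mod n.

7

n − 1 = 24 = 2^3 · 3, so s = 3 and d = 3.
18^3 mod 25 = 7.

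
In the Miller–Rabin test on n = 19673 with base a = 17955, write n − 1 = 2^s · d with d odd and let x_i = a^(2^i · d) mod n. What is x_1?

n − 1 = 19672 = 2^3 · 2459, so s = 3 and d = 2459.
x_0 = 17955^2459 mod 19673 = 7641.
x_1 = 7641^2 mod 19673 = 15090.

15090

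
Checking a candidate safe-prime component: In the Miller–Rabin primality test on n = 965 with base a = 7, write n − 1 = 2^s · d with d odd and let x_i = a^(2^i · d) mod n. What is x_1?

n − 1 = 964 = 2^2 · 241, so s = 2 and d = 241.
x_0 = 7^241 mod 965 = 7.
x_1 = 7^2 mod 965 = 49.

49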